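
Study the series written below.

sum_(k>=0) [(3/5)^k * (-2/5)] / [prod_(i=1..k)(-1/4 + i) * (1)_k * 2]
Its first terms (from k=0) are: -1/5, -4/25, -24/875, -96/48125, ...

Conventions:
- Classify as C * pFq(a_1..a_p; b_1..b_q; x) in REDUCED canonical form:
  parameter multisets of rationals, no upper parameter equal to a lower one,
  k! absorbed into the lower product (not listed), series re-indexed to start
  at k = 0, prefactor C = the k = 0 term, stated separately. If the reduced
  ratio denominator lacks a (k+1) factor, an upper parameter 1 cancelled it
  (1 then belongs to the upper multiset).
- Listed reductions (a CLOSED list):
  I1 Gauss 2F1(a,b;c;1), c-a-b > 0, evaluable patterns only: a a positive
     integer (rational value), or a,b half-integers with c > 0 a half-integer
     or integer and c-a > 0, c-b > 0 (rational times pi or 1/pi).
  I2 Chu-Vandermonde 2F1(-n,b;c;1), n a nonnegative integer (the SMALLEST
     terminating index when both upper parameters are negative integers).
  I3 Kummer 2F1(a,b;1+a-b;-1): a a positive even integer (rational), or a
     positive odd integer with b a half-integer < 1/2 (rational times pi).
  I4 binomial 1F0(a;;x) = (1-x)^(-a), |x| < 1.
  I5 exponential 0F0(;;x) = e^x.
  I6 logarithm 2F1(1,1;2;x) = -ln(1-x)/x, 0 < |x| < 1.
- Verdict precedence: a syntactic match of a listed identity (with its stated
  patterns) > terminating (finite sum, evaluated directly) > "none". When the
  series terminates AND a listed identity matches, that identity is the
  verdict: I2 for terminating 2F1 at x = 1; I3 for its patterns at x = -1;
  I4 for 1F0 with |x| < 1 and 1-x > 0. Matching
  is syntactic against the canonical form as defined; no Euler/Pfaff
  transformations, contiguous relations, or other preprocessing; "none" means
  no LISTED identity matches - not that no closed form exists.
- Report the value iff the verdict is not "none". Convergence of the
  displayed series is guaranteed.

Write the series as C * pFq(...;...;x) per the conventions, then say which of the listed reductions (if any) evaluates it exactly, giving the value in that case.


Classification (C = -1/5): 0F1 with upper {-}, lower {3/4}, argument x = 3/5. Verdict: none here - no I1-I6 shape fits x = 3/5 with lower {3/4}.

The tell: t_0 = -1/5 here, and the constant factors (prefactor -1/5) combine into one prefactor.
Ratio: r(k) = (3/5) * 1 / [(k+3/4) (k+1)] ; factor over Q: parameters, x = (3/5), and C = -1/5.


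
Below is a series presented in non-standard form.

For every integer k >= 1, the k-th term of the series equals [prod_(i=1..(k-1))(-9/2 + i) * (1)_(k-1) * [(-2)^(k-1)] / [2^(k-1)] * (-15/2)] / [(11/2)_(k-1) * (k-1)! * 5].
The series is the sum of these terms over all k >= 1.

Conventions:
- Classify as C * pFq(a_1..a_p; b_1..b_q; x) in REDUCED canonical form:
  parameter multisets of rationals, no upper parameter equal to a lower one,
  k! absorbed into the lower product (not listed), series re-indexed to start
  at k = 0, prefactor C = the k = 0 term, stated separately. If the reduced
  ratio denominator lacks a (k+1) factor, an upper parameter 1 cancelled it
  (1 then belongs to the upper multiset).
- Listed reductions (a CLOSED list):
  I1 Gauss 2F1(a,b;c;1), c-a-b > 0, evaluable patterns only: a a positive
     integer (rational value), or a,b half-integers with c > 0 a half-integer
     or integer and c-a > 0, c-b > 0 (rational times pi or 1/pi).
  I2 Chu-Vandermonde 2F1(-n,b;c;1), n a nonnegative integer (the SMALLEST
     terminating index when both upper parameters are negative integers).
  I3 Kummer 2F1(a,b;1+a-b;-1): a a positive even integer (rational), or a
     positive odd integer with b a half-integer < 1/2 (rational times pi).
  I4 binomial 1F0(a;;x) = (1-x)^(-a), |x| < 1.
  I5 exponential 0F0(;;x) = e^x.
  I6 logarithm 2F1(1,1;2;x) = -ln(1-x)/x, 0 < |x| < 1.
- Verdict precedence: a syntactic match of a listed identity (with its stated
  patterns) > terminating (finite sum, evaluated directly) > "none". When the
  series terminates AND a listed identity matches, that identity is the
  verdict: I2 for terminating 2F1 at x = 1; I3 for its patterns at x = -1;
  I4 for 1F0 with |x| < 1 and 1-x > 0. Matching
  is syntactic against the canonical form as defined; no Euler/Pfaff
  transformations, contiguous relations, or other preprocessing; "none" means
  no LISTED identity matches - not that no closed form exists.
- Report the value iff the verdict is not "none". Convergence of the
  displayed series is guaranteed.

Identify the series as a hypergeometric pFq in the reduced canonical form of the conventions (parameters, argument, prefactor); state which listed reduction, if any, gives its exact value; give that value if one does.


The series (x = -1) is 2F1: upper {-7/2, 1}, lower {11/2}, prefactor -3/2. Verdict: Kummer's theorem (I3) matches (x = -1; c = 11/2 equals 1+a-b for upper {-7/2, 1}: listed pattern). Sum: (-945/1024) * pi.

Key observation: x = (-1) and the running product (C = -3/2, x = -1) telescopes to a rising factorial.
Step ratio: r(k) = (-1) * (k-7/2) (k+1) / [(k+11/2) (k+1)] - rational in k. x = (-1); t_0 = -3/2; negate the roots.


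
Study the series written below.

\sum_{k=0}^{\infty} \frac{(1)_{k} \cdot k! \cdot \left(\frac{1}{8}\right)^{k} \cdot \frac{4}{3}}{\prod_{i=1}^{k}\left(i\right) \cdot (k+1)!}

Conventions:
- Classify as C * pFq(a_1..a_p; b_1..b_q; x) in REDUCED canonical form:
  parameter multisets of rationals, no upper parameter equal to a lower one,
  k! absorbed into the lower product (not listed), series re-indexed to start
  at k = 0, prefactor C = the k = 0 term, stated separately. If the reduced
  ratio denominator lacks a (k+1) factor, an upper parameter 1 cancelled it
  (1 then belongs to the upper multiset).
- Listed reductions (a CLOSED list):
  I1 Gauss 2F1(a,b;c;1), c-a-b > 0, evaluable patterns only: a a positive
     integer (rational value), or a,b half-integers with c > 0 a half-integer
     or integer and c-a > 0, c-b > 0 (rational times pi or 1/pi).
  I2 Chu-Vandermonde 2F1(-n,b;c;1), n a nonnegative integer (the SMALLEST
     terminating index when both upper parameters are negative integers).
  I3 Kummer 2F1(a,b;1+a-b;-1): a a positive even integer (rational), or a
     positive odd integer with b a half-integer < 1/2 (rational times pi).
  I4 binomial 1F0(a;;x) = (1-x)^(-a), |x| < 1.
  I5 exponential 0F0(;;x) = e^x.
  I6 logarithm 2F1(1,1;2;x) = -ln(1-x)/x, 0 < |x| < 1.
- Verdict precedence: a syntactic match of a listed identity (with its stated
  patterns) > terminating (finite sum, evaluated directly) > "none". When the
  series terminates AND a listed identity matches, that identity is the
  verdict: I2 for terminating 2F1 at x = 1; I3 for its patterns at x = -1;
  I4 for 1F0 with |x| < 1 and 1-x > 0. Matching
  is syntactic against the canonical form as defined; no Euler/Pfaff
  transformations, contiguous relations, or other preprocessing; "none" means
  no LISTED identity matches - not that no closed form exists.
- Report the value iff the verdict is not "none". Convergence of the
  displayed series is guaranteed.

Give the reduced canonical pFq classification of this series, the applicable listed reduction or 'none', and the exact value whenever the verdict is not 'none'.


x = \frac{1}{8} here; the reduced form reads 2F1, upper {1, 1}, lower {2}, C = \frac{4}{3}. Verdict (x = \frac{1}{8}): the I6 logarithm reduction applies (the logarithm: parameters (1,1;2), x = \frac{1}{8}). Hence: \left(-\frac{32}{3}\right) \cdot \ln\left(\frac{7}{8}\right).

First insight: t_0 = \frac{4}{3} here, and the denominator's factorial ratio (prefactor 4/3) is a lower Pochhammer.
Consecutive-term ratio: r(k) = \frac{1}{8} * (k+1) (k+1) / [(k+2) (k+1)] - rational; roots negated = parameters, x = \frac{1}{8}, C = \frac{4}{3}.


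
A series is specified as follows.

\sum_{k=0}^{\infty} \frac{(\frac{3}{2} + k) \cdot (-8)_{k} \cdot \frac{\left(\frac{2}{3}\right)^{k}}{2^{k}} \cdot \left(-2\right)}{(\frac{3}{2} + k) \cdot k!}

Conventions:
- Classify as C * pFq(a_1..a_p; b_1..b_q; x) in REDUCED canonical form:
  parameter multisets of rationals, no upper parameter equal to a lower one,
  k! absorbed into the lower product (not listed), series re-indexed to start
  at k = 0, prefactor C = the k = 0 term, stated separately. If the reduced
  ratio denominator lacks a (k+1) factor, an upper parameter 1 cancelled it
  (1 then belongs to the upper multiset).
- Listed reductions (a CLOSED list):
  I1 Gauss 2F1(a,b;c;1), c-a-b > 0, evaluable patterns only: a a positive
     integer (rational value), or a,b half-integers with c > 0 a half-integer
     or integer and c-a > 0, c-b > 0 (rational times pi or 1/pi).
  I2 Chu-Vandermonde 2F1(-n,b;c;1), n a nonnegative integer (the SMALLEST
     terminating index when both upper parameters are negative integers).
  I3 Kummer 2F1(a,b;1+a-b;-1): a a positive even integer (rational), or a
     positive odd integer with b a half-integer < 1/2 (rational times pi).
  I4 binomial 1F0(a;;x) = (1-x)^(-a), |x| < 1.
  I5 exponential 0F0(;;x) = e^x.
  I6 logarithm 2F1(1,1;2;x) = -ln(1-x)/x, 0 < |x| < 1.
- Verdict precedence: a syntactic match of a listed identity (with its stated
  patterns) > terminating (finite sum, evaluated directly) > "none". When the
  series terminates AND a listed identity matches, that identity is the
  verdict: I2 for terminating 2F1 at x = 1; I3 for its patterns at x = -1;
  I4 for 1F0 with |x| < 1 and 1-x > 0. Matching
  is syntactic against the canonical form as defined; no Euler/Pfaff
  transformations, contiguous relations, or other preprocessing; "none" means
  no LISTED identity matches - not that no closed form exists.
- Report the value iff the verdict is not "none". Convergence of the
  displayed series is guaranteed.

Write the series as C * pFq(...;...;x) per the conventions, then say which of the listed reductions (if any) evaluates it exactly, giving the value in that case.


Canonical form: C = -2 times 1F0 with upper {-8}, lower {-}, x = \frac{1}{3}. Verdict at x = \frac{1}{3}: binomial (I4) matches (the 1F0 binomial series: exponent 8, x = \frac{1}{3}). Exact value: -\frac{512}{6561}.

Key step: x = \frac{1}{3} and k + 3/2 divides numerator and denominator alike; prefactor -2 after cancelling.
Adjacent-term ratio: r(k) = \frac{1}{3} * (k-8) / [(k+1)] - rational; roots negated = parameters, x = \frac{1}{3}, C = -2.


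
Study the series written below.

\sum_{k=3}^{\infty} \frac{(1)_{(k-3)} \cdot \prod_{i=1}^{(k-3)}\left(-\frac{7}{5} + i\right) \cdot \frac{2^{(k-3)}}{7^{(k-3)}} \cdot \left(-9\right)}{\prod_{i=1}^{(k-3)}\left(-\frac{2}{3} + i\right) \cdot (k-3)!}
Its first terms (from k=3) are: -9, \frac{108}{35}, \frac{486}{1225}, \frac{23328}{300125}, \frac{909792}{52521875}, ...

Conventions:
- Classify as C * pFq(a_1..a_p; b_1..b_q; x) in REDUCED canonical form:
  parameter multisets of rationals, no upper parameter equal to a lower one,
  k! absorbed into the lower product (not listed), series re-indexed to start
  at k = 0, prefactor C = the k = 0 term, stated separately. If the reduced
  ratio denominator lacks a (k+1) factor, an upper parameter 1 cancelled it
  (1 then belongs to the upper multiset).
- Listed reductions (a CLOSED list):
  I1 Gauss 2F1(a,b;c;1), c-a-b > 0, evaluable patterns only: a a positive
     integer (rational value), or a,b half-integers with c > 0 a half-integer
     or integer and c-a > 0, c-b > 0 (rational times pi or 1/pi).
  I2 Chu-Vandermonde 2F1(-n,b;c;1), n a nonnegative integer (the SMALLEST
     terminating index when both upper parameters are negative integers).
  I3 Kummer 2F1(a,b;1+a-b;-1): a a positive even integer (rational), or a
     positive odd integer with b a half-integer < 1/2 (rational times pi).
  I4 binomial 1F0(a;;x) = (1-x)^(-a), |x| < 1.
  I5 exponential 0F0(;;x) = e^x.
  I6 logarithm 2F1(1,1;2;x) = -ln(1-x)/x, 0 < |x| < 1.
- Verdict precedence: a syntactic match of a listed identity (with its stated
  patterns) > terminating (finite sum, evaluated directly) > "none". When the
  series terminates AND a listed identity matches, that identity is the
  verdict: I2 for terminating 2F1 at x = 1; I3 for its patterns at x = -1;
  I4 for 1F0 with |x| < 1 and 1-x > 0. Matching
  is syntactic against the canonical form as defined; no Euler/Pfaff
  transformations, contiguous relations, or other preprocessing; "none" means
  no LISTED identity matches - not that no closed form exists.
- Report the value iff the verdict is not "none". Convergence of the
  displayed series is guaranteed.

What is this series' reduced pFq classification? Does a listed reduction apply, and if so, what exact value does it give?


At argument \frac{2}{7}: a 2F1 with upper {-\frac{2}{5}, 1}, lower {\frac{1}{3}}, scaled by C = -9. Verdict: none. Every listed pattern misses the 2F1 form at \frac{2}{7}, upper {-\frac{2}{5}, 1}.

The tell: from the first term -9: the two geometric factors (C = -9, x = 2/7) combine into one argument.
Step ratio: r(k) = \frac{2}{7} * (k-\frac{2}{5}) (k+1) / [(k+\frac{1}{3}) (k+1)] - rational in k, leading ratio \frac{2}{7}; with t_0 = -9, classification follows.


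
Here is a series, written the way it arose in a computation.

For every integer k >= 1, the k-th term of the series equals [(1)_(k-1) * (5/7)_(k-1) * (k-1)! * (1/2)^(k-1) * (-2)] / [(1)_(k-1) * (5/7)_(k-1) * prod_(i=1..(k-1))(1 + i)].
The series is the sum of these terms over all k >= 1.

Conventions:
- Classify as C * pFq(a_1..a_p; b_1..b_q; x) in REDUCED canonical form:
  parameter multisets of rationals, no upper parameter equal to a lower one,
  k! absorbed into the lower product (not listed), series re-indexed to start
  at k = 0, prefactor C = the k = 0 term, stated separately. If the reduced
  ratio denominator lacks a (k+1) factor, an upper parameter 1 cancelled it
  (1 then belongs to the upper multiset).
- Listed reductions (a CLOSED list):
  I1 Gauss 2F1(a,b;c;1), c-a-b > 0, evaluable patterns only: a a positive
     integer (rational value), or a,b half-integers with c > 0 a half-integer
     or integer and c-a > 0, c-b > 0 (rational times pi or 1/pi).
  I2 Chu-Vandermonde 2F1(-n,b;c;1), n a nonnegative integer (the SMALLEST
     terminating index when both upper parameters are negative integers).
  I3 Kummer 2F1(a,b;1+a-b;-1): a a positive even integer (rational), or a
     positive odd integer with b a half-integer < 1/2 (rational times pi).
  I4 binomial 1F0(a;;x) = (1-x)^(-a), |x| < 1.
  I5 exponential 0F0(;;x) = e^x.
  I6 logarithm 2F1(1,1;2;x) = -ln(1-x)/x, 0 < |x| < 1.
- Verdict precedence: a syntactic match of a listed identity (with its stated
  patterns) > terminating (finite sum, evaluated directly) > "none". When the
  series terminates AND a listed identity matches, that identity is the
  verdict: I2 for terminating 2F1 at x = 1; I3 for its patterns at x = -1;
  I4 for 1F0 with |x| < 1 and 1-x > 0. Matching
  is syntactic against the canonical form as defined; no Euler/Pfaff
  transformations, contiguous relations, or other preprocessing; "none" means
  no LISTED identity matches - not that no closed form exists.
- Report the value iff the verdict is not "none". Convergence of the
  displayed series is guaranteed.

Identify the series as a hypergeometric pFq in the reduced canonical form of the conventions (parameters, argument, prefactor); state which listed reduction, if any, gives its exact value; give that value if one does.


Structural cue: with t_0 = -2, the lower running product (C = -2) is a rising factorial.
Ratio: r(k) = (1/2) * (k+1) (k+1) / [(k+2) (k+1)] ; factor over Q: parameters, x = (1/2), and C = -2.

x = 1/2 here; the reduced form reads 2F1, upper {1, 1}, lower {2}, C = -2. Verdict: logarithm (I6) fires (the logarithm: parameters (1,1;2), x = 1/2). Sum: 4 * ln(1/2).


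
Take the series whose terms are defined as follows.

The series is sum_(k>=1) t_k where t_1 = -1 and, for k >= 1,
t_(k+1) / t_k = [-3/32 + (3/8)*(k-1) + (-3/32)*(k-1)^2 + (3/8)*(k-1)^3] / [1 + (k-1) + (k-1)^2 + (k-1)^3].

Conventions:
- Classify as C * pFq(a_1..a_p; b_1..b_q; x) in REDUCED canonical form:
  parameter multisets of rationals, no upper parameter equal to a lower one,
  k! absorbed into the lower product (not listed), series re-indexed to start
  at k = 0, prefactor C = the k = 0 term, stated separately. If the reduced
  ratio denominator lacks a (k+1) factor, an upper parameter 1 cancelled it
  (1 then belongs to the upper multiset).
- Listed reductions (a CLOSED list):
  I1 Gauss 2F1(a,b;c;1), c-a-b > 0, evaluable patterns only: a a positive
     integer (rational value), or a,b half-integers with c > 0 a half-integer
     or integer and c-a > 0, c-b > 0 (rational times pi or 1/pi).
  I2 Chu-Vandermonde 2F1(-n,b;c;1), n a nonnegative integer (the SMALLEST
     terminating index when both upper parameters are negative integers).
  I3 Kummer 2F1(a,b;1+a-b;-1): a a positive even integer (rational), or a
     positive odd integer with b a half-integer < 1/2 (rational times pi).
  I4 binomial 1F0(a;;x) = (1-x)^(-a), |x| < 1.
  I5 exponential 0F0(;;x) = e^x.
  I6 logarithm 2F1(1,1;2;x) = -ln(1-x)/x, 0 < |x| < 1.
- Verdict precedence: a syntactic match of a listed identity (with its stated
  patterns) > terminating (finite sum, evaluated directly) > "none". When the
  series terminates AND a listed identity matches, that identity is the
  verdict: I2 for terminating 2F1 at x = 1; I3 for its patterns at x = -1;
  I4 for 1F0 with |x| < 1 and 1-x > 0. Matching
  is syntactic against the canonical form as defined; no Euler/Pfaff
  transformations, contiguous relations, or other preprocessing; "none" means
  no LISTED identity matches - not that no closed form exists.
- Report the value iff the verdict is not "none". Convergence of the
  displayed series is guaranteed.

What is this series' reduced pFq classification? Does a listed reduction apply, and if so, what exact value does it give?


Classification (C = -1): 1F0 with upper {-1/4}, lower {-}, argument x = 3/8. Verdict: the I4 binomial reduction applies (the 1F0 binomial series: exponent 1/4, x = 3/8). Value: (-1) * (5/8)^(1/4).

Key observation: t_0 being -1, cancel k^2 + 1 from the displayed ratio first; then prefactor -1.
Step ratio: r(k) = (3/8) * (k-1/4) / [(k+1)] - rational in k, leading ratio (3/8); with t_0 = -1, classification follows.


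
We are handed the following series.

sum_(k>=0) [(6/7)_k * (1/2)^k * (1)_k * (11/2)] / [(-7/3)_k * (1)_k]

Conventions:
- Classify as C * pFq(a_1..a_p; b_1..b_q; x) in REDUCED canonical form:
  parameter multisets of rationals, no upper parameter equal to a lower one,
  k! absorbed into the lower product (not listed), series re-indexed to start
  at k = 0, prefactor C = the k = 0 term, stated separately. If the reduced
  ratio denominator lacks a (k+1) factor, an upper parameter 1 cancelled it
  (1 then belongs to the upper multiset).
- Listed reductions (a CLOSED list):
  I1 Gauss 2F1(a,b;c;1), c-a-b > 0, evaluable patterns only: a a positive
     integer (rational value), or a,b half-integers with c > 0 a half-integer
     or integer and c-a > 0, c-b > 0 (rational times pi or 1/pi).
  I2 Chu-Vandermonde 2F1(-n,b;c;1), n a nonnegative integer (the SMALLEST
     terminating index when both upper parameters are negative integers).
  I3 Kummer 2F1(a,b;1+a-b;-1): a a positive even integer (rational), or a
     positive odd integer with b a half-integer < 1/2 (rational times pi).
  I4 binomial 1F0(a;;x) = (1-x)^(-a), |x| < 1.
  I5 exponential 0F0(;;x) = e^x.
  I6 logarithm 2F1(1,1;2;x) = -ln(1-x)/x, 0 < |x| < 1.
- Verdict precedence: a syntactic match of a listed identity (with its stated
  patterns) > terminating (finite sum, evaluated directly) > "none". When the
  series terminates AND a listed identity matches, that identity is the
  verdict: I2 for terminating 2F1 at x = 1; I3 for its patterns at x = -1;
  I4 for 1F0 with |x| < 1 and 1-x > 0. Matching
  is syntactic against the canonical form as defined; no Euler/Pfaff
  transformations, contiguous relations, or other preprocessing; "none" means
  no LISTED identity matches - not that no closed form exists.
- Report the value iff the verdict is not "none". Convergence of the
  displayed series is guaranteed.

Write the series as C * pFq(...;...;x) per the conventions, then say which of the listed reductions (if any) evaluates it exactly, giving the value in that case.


At argument 1/2: a 2F1 with upper {6/7, 1}, lower {-7/3}, scaled by C = 11/2. Verdict: none - at argument 1/2 the multisets {6/7, 1} ; {-7/3} match no listed identity.

Key observation: t_0 being 11/2, (1)_k (C = 11/2, x = 1/2) is k! itself.
Adjacent-term ratio: r(k) = (1/2) * (k+6/7) (k+1) / [(k-7/3) (k+1)] - rational; roots negated = parameters, x = (1/2), C = 11/2.


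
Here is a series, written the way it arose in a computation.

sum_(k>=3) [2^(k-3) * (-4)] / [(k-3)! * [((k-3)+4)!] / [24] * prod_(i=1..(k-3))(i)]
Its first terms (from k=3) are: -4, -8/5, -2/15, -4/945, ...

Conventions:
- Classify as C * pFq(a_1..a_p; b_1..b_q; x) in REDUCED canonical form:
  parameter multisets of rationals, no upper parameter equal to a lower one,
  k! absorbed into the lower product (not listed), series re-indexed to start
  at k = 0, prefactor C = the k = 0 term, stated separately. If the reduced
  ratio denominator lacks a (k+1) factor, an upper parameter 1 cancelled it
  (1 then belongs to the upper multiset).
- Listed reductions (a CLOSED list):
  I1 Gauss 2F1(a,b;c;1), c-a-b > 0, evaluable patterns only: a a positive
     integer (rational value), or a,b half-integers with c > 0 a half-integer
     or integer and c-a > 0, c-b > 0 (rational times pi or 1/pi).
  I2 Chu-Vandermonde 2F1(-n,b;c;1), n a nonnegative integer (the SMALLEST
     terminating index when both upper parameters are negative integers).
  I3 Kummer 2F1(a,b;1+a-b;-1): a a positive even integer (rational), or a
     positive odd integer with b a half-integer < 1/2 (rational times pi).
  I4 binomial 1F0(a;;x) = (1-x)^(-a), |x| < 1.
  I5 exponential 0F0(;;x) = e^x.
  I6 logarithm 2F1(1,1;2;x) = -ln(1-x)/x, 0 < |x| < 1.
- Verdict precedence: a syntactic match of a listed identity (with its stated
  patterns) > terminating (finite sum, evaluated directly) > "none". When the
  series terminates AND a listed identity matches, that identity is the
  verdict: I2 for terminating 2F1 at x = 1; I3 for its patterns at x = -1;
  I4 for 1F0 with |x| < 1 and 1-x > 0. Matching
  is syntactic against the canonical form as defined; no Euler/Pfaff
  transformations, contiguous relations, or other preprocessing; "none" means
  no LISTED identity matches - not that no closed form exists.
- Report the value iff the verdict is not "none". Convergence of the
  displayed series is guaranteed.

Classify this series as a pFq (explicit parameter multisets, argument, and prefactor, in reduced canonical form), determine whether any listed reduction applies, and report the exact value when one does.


At argument 2: a 0F2 with upper {-}, lower {1, 5}, scaled by C = -4. Verdict: none. A 0F2 with upper {-} fits none of I1-I6 at x = 2; the sum runs forever.

First insight: t_0 being -4, the product of the first k integers (prefactor -4) is k!.
Consecutive-term ratio: r(k) = 2 * 1 / [(k+1) (k+5) (k+1)] - rational; roots negated = parameters, x = 2, C = -4.


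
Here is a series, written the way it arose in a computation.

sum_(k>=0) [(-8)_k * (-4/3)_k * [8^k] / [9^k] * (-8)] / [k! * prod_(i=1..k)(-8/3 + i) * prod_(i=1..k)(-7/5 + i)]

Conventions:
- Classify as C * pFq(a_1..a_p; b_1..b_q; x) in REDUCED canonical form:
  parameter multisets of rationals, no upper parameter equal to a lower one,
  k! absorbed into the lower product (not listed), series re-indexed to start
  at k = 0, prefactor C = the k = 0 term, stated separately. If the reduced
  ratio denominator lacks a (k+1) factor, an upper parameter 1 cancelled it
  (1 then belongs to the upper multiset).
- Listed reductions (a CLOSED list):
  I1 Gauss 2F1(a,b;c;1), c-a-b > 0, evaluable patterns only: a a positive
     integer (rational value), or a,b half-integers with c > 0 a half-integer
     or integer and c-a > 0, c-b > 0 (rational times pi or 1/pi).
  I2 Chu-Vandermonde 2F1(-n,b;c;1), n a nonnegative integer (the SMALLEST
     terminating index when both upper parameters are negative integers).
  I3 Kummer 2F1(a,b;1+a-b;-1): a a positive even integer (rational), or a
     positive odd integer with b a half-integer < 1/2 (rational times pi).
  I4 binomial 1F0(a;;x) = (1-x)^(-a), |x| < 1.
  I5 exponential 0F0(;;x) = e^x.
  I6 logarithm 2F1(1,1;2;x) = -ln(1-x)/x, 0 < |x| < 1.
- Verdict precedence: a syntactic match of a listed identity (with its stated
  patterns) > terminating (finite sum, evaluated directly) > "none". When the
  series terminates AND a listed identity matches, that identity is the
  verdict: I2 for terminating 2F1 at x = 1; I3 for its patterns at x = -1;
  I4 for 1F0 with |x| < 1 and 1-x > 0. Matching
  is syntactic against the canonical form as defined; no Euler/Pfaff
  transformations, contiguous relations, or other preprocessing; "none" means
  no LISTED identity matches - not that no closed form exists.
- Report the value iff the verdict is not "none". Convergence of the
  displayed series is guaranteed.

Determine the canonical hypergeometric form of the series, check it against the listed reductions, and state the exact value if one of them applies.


x = 8/9 here; the reduced form reads 2F2, upper {-8, -4/3}, lower {-5/3, -2/5}, C = -8. Verdict: terminating - no listed pattern fits, but -8 in the upper list cuts the series at k = 8; direct evaluation. Hence: -64472909203544/317297380491.

Key step: with t_0 = -8, the two geometric factors (C = -8) combine into one argument.
Step ratio: r(k) = (8/9) * (k-8) (k-4/3) / [(k-5/3) (k-2/5) (k+1)] - rational in k, leading ratio (8/9); with t_0 = -8, classification follows.


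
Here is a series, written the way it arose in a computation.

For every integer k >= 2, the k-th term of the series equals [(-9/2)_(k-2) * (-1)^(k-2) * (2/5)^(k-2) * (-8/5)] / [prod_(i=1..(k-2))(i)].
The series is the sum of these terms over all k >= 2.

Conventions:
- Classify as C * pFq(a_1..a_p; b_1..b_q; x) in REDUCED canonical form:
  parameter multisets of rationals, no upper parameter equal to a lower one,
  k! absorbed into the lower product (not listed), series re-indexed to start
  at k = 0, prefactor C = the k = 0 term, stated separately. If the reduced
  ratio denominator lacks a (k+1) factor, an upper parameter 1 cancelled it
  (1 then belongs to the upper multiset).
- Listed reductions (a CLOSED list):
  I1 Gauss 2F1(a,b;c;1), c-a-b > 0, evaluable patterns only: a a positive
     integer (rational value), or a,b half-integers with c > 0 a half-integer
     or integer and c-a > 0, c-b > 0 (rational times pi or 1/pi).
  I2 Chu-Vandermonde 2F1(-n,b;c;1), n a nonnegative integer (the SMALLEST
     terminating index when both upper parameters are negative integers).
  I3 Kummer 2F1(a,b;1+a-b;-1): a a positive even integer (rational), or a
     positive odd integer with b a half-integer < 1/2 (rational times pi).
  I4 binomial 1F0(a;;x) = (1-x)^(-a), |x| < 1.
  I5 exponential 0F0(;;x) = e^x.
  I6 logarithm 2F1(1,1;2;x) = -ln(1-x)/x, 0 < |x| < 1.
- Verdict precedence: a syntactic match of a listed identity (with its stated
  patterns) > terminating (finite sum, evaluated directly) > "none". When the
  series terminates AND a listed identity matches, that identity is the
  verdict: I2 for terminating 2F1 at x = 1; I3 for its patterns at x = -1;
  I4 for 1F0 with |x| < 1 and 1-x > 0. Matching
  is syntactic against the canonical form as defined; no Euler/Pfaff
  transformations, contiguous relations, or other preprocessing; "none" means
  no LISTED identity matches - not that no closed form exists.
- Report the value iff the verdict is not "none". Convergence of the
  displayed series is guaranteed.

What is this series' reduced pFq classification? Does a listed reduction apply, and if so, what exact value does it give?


The tell: t_0 = -8/5 here, and the (-1)^k factor (C = -8/5, x = -2/5) folds into the argument's sign.
Adjacent-term ratio: r(k) = (-2/5) * (k-9/2) / [(k+1)] - rational in k, leading ratio (-2/5); with t_0 = -8/5, classification follows.

Canonical form: C = -8/5 times 1F0 with upper {-9/2}, lower {-}, x = -2/5. Verdict: the I4 binomial reduction fires (the 1F0 binomial series: exponent 9/2, x = -2/5). Sum: (-8/5) * (7/5)^(9/2).


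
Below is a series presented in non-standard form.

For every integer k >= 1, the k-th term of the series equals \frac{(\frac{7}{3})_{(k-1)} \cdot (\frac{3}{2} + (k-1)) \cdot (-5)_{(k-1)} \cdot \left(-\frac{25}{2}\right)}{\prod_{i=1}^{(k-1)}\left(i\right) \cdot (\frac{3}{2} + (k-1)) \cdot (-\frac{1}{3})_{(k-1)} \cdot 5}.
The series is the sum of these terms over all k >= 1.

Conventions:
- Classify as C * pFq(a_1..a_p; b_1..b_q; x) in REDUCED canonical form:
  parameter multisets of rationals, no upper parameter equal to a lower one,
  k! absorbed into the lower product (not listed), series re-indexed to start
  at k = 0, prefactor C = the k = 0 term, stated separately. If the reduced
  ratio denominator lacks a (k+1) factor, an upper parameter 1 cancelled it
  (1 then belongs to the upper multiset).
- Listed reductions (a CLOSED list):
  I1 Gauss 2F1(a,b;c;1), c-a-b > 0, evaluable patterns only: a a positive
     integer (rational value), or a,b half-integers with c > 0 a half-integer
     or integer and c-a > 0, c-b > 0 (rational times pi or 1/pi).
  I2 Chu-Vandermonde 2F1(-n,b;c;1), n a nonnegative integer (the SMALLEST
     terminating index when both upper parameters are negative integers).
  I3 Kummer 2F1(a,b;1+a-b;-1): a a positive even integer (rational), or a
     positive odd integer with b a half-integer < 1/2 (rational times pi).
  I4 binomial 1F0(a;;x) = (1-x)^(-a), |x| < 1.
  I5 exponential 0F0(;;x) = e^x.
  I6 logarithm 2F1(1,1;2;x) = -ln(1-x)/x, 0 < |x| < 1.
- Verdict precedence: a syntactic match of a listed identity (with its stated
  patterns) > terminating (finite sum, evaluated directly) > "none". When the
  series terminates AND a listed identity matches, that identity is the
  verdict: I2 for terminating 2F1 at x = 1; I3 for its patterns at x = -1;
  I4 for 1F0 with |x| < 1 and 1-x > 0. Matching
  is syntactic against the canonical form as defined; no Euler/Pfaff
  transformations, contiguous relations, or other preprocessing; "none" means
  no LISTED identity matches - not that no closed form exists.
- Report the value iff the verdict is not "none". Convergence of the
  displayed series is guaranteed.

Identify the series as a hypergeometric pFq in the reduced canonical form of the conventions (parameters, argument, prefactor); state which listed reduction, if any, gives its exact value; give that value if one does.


Prefactor -\frac{5}{2}, argument 1: 2F1 with upper {-5, \frac{7}{3}} over lower {-\frac{1}{3}}. Verdict at x = 1: Vandermonde's identity (I2) matches (terminating 2F1 at x = 1 with n = 5, b = 7/3, c = -\frac{1}{3}). Sum: -\frac{10}{11}.

Structural cue: x = 1 and the constant factors (prefactor -5/2) combine into one prefactor.
Ratio: r(k) = 1 * (k-5) (k+\frac{7}{3}) / [(k-\frac{1}{3}) (k+1)] - rational; roots negated = parameters, x = 1, C = -\frac{5}{2}.


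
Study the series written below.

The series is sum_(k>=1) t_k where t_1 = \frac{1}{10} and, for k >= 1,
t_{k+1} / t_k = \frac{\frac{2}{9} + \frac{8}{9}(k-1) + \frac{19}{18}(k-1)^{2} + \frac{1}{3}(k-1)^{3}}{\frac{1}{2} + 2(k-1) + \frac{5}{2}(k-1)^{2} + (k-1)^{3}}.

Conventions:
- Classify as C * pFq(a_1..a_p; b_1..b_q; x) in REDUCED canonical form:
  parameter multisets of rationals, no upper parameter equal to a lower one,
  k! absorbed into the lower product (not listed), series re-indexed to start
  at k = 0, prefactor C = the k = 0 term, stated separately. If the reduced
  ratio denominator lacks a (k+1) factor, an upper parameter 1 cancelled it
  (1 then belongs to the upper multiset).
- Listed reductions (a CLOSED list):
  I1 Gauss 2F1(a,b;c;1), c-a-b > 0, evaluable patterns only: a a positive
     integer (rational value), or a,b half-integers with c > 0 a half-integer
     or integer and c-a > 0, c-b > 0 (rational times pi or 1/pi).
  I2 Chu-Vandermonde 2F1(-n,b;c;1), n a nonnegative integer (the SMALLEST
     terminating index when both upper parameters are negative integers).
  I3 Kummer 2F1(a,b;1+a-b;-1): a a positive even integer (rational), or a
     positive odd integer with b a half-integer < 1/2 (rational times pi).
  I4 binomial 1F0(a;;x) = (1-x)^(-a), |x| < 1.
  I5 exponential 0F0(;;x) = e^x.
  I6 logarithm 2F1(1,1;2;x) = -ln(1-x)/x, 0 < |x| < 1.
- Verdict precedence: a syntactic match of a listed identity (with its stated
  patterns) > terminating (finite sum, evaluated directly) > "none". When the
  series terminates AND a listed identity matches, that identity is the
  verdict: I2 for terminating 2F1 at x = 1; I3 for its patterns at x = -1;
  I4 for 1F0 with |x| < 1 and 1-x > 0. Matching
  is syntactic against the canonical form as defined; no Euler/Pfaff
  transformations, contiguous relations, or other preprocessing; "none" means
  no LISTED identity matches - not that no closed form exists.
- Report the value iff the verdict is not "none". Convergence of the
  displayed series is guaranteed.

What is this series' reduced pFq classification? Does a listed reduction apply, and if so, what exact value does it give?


x = \frac{1}{3} here; the reduced form reads 2F1, upper {\frac{2}{3}, 2}, lower {1}, C = \frac{1}{10}. Verdict: none here - no I1-I6 shape fits x = \frac{1}{3} with lower {1}.

First insight: with t_0 = \frac{1}{10}, factor the ratio over Q (C = 1/10): negated roots = parameters.
Adjacent-term ratio: r(k) = \frac{1}{3} * (k+\frac{2}{3}) (k+2) / [(k+1) (k+1)] - rational; roots negated = parameters, x = \frac{1}{3}, C = \frac{1}{10}.


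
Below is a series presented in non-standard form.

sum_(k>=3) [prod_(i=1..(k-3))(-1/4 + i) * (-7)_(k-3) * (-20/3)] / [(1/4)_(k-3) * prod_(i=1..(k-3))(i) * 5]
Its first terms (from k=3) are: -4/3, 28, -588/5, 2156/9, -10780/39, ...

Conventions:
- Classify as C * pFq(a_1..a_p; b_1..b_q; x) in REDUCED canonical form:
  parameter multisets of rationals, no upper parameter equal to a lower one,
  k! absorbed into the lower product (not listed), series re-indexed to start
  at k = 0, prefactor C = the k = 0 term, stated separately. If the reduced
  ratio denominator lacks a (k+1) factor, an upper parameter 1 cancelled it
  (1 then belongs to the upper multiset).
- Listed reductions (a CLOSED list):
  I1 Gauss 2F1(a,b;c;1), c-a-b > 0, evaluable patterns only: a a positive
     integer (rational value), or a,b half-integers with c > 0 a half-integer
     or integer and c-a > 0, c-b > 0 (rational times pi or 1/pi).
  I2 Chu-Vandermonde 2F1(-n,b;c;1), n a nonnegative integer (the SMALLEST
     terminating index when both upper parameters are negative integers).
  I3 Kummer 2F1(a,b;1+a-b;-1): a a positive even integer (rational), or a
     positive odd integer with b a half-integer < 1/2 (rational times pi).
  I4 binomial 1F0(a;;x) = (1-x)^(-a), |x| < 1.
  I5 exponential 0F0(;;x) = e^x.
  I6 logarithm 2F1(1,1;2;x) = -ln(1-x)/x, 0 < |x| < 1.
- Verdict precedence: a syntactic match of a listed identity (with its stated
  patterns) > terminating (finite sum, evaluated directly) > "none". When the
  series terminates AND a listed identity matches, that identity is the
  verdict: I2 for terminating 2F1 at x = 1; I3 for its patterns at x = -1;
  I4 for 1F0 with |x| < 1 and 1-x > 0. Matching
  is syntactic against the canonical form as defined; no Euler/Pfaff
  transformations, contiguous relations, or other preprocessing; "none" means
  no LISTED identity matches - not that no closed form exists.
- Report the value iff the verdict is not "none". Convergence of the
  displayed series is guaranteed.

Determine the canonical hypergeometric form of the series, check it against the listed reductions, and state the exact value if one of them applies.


Classification (C = -4/3): 2F1 with upper {-7, 3/4}, lower {1/4}, argument x = 1. Verdict (x = 1): Chu-Vandermonde (I2) applies (terminating 2F1 at x = 1 with n = 7, b = 3/4, c = 1/4). Hence: 5632/16575.

Structural cue: x = 1 and the constant factors (prefactor -4/3) combine into one prefactor.
Ratio: r(k) = 1 * (k-7) (k+3/4) / [(k+1/4) (k+1)] - rational in k, leading ratio 1; with t_0 = -4/3, classification follows.


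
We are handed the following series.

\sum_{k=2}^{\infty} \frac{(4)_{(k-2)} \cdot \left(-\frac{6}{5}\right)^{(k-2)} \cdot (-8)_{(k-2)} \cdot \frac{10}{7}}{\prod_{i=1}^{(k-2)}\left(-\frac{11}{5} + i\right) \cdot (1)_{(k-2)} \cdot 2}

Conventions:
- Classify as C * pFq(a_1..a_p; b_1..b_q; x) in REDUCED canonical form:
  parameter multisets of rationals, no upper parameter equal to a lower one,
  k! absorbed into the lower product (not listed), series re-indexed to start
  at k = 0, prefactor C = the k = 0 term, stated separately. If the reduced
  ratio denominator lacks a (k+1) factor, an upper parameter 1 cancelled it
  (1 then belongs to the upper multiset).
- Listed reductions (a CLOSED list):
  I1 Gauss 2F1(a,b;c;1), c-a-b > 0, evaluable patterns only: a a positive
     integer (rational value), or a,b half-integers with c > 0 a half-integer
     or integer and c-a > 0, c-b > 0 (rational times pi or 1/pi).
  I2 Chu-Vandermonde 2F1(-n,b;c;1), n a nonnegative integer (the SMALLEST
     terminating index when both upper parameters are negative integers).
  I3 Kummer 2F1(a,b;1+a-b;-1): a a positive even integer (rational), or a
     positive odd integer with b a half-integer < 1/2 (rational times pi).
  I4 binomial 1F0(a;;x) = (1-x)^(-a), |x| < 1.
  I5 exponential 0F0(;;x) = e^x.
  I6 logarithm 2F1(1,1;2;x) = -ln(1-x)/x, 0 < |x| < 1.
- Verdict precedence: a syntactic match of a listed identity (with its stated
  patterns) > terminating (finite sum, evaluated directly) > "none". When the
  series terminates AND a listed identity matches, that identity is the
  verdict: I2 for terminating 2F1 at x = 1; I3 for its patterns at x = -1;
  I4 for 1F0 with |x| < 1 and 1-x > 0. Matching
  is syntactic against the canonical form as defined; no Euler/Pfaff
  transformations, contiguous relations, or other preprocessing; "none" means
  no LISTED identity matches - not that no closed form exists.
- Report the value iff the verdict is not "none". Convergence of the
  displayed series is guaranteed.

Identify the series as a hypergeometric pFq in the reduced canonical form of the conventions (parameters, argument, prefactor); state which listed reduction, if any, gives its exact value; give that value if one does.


With C = \frac{5}{7}: the canonical form is 2F1(-8, 4; -\frac{6}{5}; -\frac{6}{5}). Verdict: terminating - the sum ends at index 8 because -8 is a negative integer; exact evaluation follows. Its exact value is \frac{11078055395}{3857}.

Structural cue: x = -\frac{6}{5} and (1)_k (prefactor 5/7) is k! itself.
Consecutive-term ratio: r(k) = -\frac{6}{5} * (k-8) (k+4) / [(k-\frac{6}{5}) (k+1)] ; factor over Q: parameters, x = -\frac{6}{5}, and C = \frac{5}{7}.


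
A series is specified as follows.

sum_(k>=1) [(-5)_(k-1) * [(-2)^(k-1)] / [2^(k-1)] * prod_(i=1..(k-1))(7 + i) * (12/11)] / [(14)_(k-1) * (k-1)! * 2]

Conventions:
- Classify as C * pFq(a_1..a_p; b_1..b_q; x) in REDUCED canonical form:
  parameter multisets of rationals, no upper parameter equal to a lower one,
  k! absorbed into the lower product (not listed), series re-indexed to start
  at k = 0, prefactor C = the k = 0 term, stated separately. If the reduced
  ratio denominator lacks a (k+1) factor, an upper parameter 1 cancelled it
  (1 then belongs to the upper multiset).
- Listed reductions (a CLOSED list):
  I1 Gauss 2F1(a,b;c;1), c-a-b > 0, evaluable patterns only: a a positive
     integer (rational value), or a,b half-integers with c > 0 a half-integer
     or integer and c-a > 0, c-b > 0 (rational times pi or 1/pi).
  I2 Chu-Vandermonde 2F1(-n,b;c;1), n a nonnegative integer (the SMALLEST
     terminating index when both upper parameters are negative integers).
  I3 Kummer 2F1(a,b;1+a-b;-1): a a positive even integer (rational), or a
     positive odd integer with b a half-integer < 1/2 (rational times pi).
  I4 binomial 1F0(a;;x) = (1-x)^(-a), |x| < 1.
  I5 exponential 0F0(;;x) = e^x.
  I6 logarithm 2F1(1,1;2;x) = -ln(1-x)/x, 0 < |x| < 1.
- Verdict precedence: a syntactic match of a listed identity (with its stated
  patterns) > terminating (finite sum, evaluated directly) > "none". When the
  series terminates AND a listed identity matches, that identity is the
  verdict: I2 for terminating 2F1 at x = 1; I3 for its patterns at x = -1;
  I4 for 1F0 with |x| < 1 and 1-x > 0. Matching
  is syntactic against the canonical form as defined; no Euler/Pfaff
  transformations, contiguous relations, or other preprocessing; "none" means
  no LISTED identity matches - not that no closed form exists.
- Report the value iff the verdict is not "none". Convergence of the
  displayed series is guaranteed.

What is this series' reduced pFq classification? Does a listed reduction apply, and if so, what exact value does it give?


The series (x = -1) is 2F1: upper {-5, 8}, lower {14}, prefactor 6/11. Verdict at x = -1: Kummer's theorem (I3) matches (x = -1; c = 14 equals 1+a-b for upper {-5, 8}: listed pattern). Exact value: 39/7.

Key step: with t_0 = 6/11, the running product (C = 6/11, x = -1) telescopes to a rising factorial.
Adjacent-term ratio: r(k) = (-1) * (k-5) (k+8) / [(k+14) (k+1)] ; factor over Q: parameters, x = (-1), and C = 6/11.
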